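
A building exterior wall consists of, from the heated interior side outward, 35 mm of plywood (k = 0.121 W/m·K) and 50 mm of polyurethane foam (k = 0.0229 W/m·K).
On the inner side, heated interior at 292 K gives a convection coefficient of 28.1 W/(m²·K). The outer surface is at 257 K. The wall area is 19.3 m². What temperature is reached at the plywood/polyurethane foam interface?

T ≈ 287 K

Series thermal resistances:
R_inner film = 1/(h_i·A) = 1/(28.1×19.3) = 0.001844 K/W
R_plywood = L/(kA) = 0.035/(0.121×19.3) = 0.01499 K/W
R_polyurethane foam = L/(kA) = 0.05/(0.0229×19.3) = 0.1131 K/W
R_total = 0.13 K/W;  Q = ΔT/R_total = 35/0.13 = 269.3 W
T_interface = T_inner − Q·ΣR(inner→interface) = 292 − 269×0.01683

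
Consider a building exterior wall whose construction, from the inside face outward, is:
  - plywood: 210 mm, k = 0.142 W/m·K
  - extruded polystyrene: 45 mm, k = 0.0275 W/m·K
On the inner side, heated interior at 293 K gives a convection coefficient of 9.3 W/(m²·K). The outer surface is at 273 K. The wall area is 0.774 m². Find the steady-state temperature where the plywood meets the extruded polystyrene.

T ≈ 283 K

Treating each layer as a thermal resistance in series:
R_inner film = 1/(h_i·A) = 1/(9.3×0.774) = 0.1389 K/W
R_plywood = L/(kA) = 0.21/(0.142×0.774) = 1.911 K/W
R_extruded polystyrene = L/(kA) = 0.045/(0.0275×0.774) = 2.114 K/W
R_total = 4.164 K/W;  Q = ΔT/R_total = 20/4.164 = 4.803 W
T_interface = T_inner − Q·ΣR(inner→interface) = 293 − 4.8×2.05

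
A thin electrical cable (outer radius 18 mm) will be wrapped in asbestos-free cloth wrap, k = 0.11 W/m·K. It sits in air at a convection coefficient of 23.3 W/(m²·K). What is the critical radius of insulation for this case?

r_cr ≈ 4.72 mm

For a cylinder r_cr = k/h = 0.11/23.3
r_cr = 4.72 mm; since the bare radius (18 mm) is above r_cr, any added insulation will reduce heat loss.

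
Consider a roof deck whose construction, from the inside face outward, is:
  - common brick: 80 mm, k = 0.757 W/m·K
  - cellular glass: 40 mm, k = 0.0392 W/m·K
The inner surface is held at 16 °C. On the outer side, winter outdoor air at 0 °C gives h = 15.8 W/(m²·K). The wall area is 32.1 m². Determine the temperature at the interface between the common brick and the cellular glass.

T ≈ 14.6 °C

Thermal resistances in series:
R_common brick = L/(kA) = 0.08/(0.757×32.1) = 0.003292 K/W
R_cellular glass = L/(kA) = 0.04/(0.0392×32.1) = 0.03179 K/W
R_outer film = 1/(h_o·A) = 1/(15.8×32.1) = 0.001972 K/W
R_total = 0.03705 K/W;  Q = ΔT/R_total = 16/0.03705 = 431.8 W
T_interface = T_inner − Q·ΣR(inner→interface) = 16 − 432×0.003292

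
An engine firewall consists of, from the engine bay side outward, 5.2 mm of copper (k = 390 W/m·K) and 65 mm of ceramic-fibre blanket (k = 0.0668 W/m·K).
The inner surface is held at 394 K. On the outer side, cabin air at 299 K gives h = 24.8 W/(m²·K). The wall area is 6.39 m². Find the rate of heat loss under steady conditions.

Q ≈ 599 W

Thermal resistances in series:
R_copper = L/(kA) = 0.0052/(390×6.39) = 2.087×10^-6 K/W
R_ceramic-fibre blanket = L/(kA) = 0.065/(0.0668×6.39) = 0.1523 K/W
R_outer film = 1/(h_o·A) = 1/(24.8×6.39) = 0.00631 K/W
R_total = 0.1586 K/W
Q = ΔT / R_total = 95 / 0.1586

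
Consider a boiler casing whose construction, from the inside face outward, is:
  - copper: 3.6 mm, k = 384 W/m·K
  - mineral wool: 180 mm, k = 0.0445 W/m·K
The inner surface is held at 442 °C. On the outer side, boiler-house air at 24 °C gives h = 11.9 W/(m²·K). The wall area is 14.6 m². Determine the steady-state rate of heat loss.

Thermal resistances in series:
R_copper = L/(kA) = 0.0036/(384×14.6) = 6.421×10^-7 K/W
R_mineral wool = L/(kA) = 0.18/(0.0445×14.6) = 0.2771 K/W
R_outer film = 1/(h_o·A) = 1/(11.9×14.6) = 0.005756 K/W
R_total = 0.2828 K/W
Q = ΔT / R_total = 418 / 0.2828

Q ≈ 1480 W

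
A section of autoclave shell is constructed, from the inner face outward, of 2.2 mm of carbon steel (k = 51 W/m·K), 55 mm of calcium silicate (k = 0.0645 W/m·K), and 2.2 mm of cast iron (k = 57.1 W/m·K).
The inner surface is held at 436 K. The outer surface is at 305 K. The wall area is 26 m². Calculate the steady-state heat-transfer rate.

Treating each layer as a thermal resistance in series:
R_carbon steel = L/(kA) = 0.0022/(51×26) = 1.659×10^-6 K/W
R_calcium silicate = L/(kA) = 0.055/(0.0645×26) = 0.0328 K/W
R_cast iron = L/(kA) = 0.0022/(57.1×26) = 1.482×10^-6 K/W
R_total = 0.0328 K/W
Q = ΔT / R_total = 131 / 0.0328

Q ≈ 3990 W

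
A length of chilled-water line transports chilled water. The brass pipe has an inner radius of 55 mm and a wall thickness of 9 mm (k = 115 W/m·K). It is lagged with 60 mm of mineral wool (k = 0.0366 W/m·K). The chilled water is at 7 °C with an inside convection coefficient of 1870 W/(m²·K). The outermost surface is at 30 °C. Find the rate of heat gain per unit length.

Treating each annulus and film as a series resistance:
R_inner film = 1/(h_i·2πr₁L) = 1/(1870×2π×0.055×1) = 0.001547 K/W
R_brass pipe wall = ln(64/55)/(2π×115×1) = 2.097×10^-4 K/W
R_mineral wool = ln(124/64)/(2π×0.0366×1) = 2.876 K/W
R_total = 2.878 K/W
Q = ΔT/R_total = 23/2.878

q′ ≈ 7.99 W/m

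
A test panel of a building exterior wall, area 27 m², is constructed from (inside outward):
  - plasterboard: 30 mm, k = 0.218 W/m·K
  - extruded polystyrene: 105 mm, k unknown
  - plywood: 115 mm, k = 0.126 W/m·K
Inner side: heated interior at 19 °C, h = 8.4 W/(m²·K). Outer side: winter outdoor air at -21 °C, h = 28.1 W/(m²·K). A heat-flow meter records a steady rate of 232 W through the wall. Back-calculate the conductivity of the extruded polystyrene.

Using the resistance-network approach (series):
R_inner film = 1/(h_i·A) = 1/(8.4×27) = 0.004409 K/W
R_plasterboard = L/(kA) = 0.03/(0.218×27) = 0.005097 K/W
R_plywood = L/(kA) = 0.115/(0.126×27) = 0.0338 K/W
R_outer film = 1/(h_o·A) = 1/(28.1×27) = 0.001318 K/W
Sum of known resistances R_other = 0.04463 K/W
Total R = ΔT/Q = 40/232 = 0.1724 K/W
R_extruded polystyrene = R_total − R_other = 0.1278 K/W
k = L/(R·A) = 0.105/(0.1278×27)

k ≈ 0.0304 W/(m·K)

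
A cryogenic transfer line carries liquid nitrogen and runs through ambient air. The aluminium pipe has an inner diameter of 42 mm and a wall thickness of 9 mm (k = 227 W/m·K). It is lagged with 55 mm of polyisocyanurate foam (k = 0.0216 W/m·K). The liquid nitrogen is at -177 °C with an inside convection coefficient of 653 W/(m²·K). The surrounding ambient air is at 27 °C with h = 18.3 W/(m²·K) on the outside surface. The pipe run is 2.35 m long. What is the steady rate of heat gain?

Per-layer cylindrical resistances, series-summed:
R_inner film = 1/(h_i·2πr₁L) = 1/(653×2π×0.021×2.35) = 0.004939 K/W
R_aluminium pipe wall = ln(30/21)/(2π×227×2.35) = 1.064×10^-4 K/W
R_polyisocyanurate foam = ln(85/30)/(2π×0.0216×2.35) = 3.265 K/W
R_outer film = 1/(h_o·2πr_oL) = 1/(18.3×2π×0.085×2.35) = 0.04354 K/W
R_total = 3.314 K/W
Q = ΔT/R_total = 204/3.314

Q ≈ 61.6 W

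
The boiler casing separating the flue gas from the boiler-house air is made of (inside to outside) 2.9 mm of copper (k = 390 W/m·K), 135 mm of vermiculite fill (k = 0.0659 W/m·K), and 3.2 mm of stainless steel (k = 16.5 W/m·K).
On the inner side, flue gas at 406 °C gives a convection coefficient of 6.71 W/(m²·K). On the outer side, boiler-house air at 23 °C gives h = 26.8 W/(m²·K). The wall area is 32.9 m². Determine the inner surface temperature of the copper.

Model the wall as resistances in series:
R_inner film = 1/(h_i·A) = 1/(6.71×32.9) = 0.00453 K/W
R_copper = L/(kA) = 0.0029/(390×32.9) = 2.26×10^-7 K/W
R_vermiculite fill = L/(kA) = 0.135/(0.0659×32.9) = 0.06227 K/W
R_stainless steel = L/(kA) = 0.0032/(16.5×32.9) = 5.895×10^-6 K/W
R_outer film = 1/(h_o·A) = 1/(26.8×32.9) = 0.001134 K/W
R_total = 0.06794 K/W;  Q = ΔT/R_total = 383/0.06794 = 5638 W
T_interface = T_inner − Q·ΣR(inner→interface) = 406 − 5640×0.00453

T ≈ 380 °C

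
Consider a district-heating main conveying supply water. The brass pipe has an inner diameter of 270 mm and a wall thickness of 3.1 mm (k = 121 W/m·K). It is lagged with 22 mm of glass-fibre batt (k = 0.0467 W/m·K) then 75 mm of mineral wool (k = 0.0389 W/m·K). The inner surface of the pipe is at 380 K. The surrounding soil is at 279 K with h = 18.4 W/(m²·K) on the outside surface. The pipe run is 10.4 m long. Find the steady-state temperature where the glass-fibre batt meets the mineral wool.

Treating each annulus and film as a series resistance:
R_brass pipe wall = ln(138.1/135)/(2π×121×10.4) = 2.871×10^-6 K/W
R_glass-fibre batt = ln(160.1/138.1)/(2π×0.0467×10.4) = 0.04844 K/W
R_mineral wool = ln(235.1/160.1)/(2π×0.0389×10.4) = 0.1512 K/W
R_outer film = 1/(h_o·2πr_oL) = 1/(18.4×2π×0.2351×10.4) = 0.003538 K/W
R_total = 0.2031 K/W
Q = ΔT/R_total = 101/0.2031
Q = 497 W
T_interface = T_inner − Q·ΣR(inner→interface) = 380 − 497×0.04844

T ≈ 356 K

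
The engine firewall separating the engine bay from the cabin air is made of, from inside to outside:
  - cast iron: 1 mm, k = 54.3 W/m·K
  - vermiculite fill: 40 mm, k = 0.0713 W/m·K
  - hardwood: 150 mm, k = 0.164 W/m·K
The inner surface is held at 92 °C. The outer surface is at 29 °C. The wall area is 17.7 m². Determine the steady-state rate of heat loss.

Model the wall as resistances in series:
R_cast iron = L/(kA) = 0.001/(54.3×17.7) = 1.04×10^-6 K/W
R_vermiculite fill = L/(kA) = 0.04/(0.0713×17.7) = 0.0317 K/W
R_hardwood = L/(kA) = 0.15/(0.164×17.7) = 0.05167 K/W
R_total = 0.08337 K/W
Q = ΔT / R_total = 63 / 0.08337

Q ≈ 756 W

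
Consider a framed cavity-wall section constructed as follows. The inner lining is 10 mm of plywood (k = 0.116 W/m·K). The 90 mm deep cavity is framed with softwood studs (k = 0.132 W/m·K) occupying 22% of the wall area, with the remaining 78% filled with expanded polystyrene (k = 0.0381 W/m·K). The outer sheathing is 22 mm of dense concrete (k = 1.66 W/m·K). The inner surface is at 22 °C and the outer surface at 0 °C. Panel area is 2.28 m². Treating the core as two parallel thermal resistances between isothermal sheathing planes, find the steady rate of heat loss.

Q ≈ 30.8 W

Sheathing layers in series; stud and cavity paths in parallel between them.
R_inner = 0.01/(0.116×2.28) = 0.03781 K/W
R_stud  = 0.09/(0.132×0.22×2.28) = 1.359 K/W
R_cav   = 0.09/(0.0381×0.78×2.28) = 1.328 K/W
1/R_core = 1/R_stud + 1/R_cav → R_core = 0.6718 K/W
R_outer = 0.022/(1.66×2.28) = 0.005813 K/W
R_total = 0.7154 K/W
Q = ΔT/R_total = 22/0.7154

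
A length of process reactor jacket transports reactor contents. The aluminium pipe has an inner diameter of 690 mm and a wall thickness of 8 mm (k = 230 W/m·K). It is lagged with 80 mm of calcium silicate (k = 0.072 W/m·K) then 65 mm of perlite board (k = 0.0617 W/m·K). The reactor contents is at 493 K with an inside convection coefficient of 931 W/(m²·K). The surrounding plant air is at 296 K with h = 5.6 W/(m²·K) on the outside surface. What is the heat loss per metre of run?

q′ ≈ 226 W/m

Treating each annulus and film as a series resistance:
R_inner film = 1/(h_i·2πr₁L) = 1/(931×2π×0.345×1) = 4.955×10^-4 K/W
R_aluminium pipe wall = ln(353/345)/(2π×230×1) = 1.586×10^-5 K/W
R_calcium silicate = ln(433/353)/(2π×0.072×1) = 0.4515 K/W
R_perlite board = ln(498/433)/(2π×0.0617×1) = 0.3608 K/W
R_outer film = 1/(h_o·2πr_oL) = 1/(5.6×2π×0.498×1) = 0.05707 K/W
R_total = 0.8699 K/W
Q = ΔT/R_total = 197/0.8699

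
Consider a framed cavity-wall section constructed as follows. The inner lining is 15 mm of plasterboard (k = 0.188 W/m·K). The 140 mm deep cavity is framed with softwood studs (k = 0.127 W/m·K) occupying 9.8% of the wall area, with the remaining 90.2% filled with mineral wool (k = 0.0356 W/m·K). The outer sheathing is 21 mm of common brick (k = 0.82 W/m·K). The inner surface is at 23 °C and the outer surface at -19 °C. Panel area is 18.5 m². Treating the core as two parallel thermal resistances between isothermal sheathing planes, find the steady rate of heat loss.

Sheathing layers in series; stud and cavity paths in parallel between them.
R_inner = 0.015/(0.188×18.5) = 0.004313 K/W
R_stud  = 0.14/(0.127×0.098×18.5) = 0.608 K/W
R_cav   = 0.14/(0.0356×0.902×18.5) = 0.2357 K/W
1/R_core = 1/R_stud + 1/R_cav → R_core = 0.1698 K/W
R_outer = 0.021/(0.82×18.5) = 0.001384 K/W
R_total = 0.1755 K/W
Q = ΔT/R_total = 42/0.1755

Q ≈ 239 W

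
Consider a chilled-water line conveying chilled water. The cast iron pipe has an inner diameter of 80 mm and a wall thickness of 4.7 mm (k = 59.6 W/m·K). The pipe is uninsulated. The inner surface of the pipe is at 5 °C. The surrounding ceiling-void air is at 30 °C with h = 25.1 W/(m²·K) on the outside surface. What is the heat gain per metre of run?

q′ ≈ 176 W/m

Cylindrical conduction, so R = ln(r₂/r₁)/(2πkL) per layer, in series:
R_cast iron pipe wall = ln(44.7/40)/(2π×59.6×1) = 2.967×10^-4 K/W
R_outer film = 1/(h_o·2πr_oL) = 1/(25.1×2π×0.0447×1) = 0.1419 K/W
R_total = 0.1421 K/W
Q = ΔT/R_total = 25/0.1421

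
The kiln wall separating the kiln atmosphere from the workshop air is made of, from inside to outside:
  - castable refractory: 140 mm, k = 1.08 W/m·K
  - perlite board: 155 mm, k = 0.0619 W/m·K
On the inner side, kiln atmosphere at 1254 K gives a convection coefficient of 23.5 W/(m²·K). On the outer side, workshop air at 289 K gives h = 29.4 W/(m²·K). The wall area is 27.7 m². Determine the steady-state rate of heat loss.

Q ≈ 9860 W

Using the resistance-network approach (series):
R_inner film = 1/(h_i·A) = 1/(23.5×27.7) = 0.001536 K/W
R_castable refractory = L/(kA) = 0.14/(1.08×27.7) = 0.00468 K/W
R_perlite board = L/(kA) = 0.155/(0.0619×27.7) = 0.0904 K/W
R_outer film = 1/(h_o·A) = 1/(29.4×27.7) = 0.001228 K/W
R_total = 0.09784 K/W
Q = ΔT / R_total = 965 / 0.09784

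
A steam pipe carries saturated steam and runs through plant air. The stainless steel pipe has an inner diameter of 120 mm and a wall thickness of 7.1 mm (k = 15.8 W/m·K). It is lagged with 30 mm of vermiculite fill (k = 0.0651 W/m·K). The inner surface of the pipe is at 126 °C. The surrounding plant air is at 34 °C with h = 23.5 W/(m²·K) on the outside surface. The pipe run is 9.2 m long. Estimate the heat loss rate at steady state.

Cylindrical conduction, so R = ln(r₂/r₁)/(2πkL) per layer, in series:
R_stainless steel pipe wall = ln(67.1/60)/(2π×15.8×9.2) = 1.225×10^-4 K/W
R_vermiculite fill = ln(97.1/67.1)/(2π×0.0651×9.2) = 0.0982 K/W
R_outer film = 1/(h_o·2πr_oL) = 1/(23.5×2π×0.0971×9.2) = 0.007581 K/W
R_total = 0.1059 K/W
Q = ΔT/R_total = 92/0.1059

Q ≈ 869 W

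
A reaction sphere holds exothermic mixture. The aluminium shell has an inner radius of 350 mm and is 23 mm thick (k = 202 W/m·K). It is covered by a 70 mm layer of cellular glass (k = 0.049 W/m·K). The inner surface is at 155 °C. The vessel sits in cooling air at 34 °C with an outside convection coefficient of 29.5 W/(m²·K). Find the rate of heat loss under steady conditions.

Q ≈ 172 W

Each spherical layer contributes R = (1/r_i − 1/r_o)/(4πk):
R_aluminium shell = (1/0.35 − 1/0.373)/(4π×202) = 6.94×10^-5 K/W
R_cellular glass = (1/0.373 − 1/0.443)/(4π×0.049) = 0.688 K/W
R_outer film = 1/(h·4πr_o²) = 1/(29.5×4π×0.443²) = 0.01375 K/W
R_total = 0.7018 K/W
Q = ΔT/R_total = 121/0.7018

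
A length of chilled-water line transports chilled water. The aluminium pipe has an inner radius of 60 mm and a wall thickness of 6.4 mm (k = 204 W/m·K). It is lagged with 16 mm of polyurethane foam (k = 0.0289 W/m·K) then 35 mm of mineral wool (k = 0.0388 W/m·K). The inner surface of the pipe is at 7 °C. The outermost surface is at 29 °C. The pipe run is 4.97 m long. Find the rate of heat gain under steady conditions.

Per-layer cylindrical resistances, series-summed:
R_aluminium pipe wall = ln(66.4/60)/(2π×204×4.97) = 1.591×10^-5 K/W
R_polyurethane foam = ln(82.4/66.4)/(2π×0.0289×4.97) = 0.2392 K/W
R_mineral wool = ln(117.4/82.4)/(2π×0.0388×4.97) = 0.2922 K/W
R_total = 0.5314 K/W
Q = ΔT/R_total = 22/0.5314

Q ≈ 41.4 W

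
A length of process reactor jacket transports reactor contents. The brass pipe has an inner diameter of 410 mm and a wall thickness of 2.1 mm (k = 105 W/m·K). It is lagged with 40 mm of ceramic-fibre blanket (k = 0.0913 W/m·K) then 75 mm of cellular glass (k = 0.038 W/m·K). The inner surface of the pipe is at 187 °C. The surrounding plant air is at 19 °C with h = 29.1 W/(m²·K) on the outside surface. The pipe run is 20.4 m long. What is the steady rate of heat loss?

Treating each annulus and film as a series resistance:
R_brass pipe wall = ln(207.1/205)/(2π×105×20.4) = 7.573×10^-7 K/W
R_ceramic-fibre blanket = ln(247.1/207.1)/(2π×0.0913×20.4) = 0.01509 K/W
R_cellular glass = ln(322.1/247.1)/(2π×0.038×20.4) = 0.05442 K/W
R_outer film = 1/(h_o·2πr_oL) = 1/(29.1×2π×0.3221×20.4) = 8.324×10^-4 K/W
R_total = 0.07034 K/W
Q = ΔT/R_total = 168/0.07034

Q ≈ 2390 W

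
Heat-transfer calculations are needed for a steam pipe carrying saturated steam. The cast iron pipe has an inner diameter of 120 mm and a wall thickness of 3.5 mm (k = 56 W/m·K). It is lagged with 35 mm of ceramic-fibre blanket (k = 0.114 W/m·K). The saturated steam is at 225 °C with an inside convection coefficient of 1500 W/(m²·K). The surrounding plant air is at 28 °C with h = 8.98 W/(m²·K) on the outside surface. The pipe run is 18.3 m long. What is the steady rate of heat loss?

Q ≈ 4540 W

Treating each annulus and film as a series resistance:
R_inner film = 1/(h_i·2πr₁L) = 1/(1500×2π×0.06×18.3) = 9.663×10^-5 K/W
R_cast iron pipe wall = ln(63.5/60)/(2π×56×18.3) = 8.805×10^-6 K/W
R_ceramic-fibre blanket = ln(98.5/63.5)/(2π×0.114×18.3) = 0.03349 K/W
R_outer film = 1/(h_o·2πr_oL) = 1/(8.98×2π×0.0985×18.3) = 0.009832 K/W
R_total = 0.04343 K/W
Q = ΔT/R_total = 197/0.04343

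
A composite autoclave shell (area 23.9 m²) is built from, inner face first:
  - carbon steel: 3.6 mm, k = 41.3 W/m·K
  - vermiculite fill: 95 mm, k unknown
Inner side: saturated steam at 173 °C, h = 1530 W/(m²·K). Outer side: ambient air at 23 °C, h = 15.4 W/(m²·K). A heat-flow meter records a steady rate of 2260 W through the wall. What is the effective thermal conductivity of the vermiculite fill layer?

k ≈ 0.0625 W/(m·K)

Thermal resistances in series:
R_inner film = 1/(h_i·A) = 1/(1530×23.9) = 2.735×10^-5 K/W
R_carbon steel = L/(kA) = 0.0036/(41.3×23.9) = 3.647×10^-6 K/W
R_outer film = 1/(h_o·A) = 1/(15.4×23.9) = 0.002717 K/W
Sum of known resistances R_other = 0.002748 K/W
Total R = ΔT/Q = 150/2260 = 0.06637 K/W
R_vermiculite fill = R_total − R_other = 0.06362 K/W
k = L/(R·A) = 0.095/(0.06362×23.9)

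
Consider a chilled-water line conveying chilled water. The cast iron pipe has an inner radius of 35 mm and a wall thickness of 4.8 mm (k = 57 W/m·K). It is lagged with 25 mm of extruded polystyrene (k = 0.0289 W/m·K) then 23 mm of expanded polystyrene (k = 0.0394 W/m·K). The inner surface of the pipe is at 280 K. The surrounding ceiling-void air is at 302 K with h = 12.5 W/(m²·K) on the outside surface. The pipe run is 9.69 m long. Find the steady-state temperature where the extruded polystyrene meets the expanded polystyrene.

T ≈ 295 K

For a radial system each layer contributes R = ln(r_out/r_in)/(2πkL); films add R = 1/(hA).
R_cast iron pipe wall = ln(39.8/35)/(2π×57×9.69) = 3.703×10^-5 K/W
R_extruded polystyrene = ln(64.8/39.8)/(2π×0.0289×9.69) = 0.277 K/W
R_expanded polystyrene = ln(87.8/64.8)/(2π×0.0394×9.69) = 0.1266 K/W
R_outer film = 1/(h_o·2πr_oL) = 1/(12.5×2π×0.0878×9.69) = 0.01497 K/W
R_total = 0.4187 K/W
Q = ΔT/R_total = 22/0.4187
Q = 52.5 W
T_interface = T_inner + Q·ΣR(inner→interface) = 280 + 52.5×0.2771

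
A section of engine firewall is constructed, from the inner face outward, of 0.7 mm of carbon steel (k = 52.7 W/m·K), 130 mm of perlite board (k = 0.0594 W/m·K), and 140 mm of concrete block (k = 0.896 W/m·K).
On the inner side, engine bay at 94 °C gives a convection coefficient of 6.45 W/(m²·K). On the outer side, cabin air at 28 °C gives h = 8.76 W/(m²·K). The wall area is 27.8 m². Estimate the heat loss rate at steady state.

Thermal resistances in series:
R_inner film = 1/(h_i·A) = 1/(6.45×27.8) = 0.005577 K/W
R_carbon steel = L/(kA) = 0.0007/(52.7×27.8) = 4.778×10^-7 K/W
R_perlite board = L/(kA) = 0.13/(0.0594×27.8) = 0.07872 K/W
R_concrete block = L/(kA) = 0.14/(0.896×27.8) = 0.005621 K/W
R_outer film = 1/(h_o·A) = 1/(8.76×27.8) = 0.004106 K/W
R_total = 0.09403 K/W
Q = ΔT / R_total = 66 / 0.09403

Q ≈ 702 W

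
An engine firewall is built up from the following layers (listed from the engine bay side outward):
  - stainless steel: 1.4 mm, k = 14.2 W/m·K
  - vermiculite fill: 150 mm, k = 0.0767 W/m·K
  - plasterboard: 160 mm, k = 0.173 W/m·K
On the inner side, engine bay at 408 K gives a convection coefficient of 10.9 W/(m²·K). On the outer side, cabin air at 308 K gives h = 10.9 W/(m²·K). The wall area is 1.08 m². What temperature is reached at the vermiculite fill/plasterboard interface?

Using the resistance-network approach (series):
R_inner film = 1/(h_i·A) = 1/(10.9×1.08) = 0.08495 K/W
R_stainless steel = L/(kA) = 0.0014/(14.2×1.08) = 9.129×10^-5 K/W
R_vermiculite fill = L/(kA) = 0.15/(0.0767×1.08) = 1.811 K/W
R_plasterboard = L/(kA) = 0.16/(0.173×1.08) = 0.8563 K/W
R_outer film = 1/(h_o·A) = 1/(10.9×1.08) = 0.08495 K/W
R_total = 2.837 K/W;  Q = ΔT/R_total = 100/2.837 = 35.25 W
T_interface = T_inner − Q·ΣR(inner→interface) = 408 − 35.2×1.896

T ≈ 341 K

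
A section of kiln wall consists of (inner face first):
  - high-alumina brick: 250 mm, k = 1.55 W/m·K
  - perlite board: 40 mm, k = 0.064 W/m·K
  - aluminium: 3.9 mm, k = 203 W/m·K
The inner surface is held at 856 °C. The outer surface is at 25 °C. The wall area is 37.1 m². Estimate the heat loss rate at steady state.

Using the resistance-network approach (series):
R_high-alumina brick = L/(kA) = 0.25/(1.55×37.1) = 0.004347 K/W
R_perlite board = L/(kA) = 0.04/(0.064×37.1) = 0.01685 K/W
R_aluminium = L/(kA) = 0.0039/(203×37.1) = 5.178×10^-7 K/W
R_total = 0.02119 K/W
Q = ΔT / R_total = 831 / 0.02119

Q ≈ 39200 W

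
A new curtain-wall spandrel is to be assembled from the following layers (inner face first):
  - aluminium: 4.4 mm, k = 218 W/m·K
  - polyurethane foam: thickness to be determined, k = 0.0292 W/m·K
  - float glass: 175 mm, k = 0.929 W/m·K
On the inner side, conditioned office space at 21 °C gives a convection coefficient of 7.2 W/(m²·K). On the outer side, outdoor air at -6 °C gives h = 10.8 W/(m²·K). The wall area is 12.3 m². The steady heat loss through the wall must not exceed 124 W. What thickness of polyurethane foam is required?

Model the wall as resistances in series:
R_inner film = 1/(h_i·A) = 1/(7.2×12.3) = 0.01129 K/W
R_aluminium = L/(kA) = 0.0044/(218×12.3) = 1.641×10^-6 K/W
R_float glass = L/(kA) = 0.175/(0.929×12.3) = 0.01532 K/W
R_outer film = 1/(h_o·A) = 1/(10.8×12.3) = 0.007528 K/W
Sum of the known resistances R_other = 0.03414 K/W
Required total resistance R_tot = ΔT/Q_allow = 27/124 = 0.2177 K/W
R_polyurethane foam = R_tot − R_other = 0.1836 K/W
L = R·k·A = 0.1836×0.0292×12.3

L ≈ 65.9 mm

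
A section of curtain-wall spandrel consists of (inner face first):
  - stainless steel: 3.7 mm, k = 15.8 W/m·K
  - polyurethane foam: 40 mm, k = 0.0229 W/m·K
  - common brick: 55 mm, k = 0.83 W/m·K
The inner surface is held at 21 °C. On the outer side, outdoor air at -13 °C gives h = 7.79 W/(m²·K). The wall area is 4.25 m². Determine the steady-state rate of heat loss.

Q ≈ 74.4 W

Model the wall as resistances in series:
R_stainless steel = L/(kA) = 0.0037/(15.8×4.25) = 5.51×10^-5 K/W
R_polyurethane foam = L/(kA) = 0.04/(0.0229×4.25) = 0.411 K/W
R_common brick = L/(kA) = 0.055/(0.83×4.25) = 0.01559 K/W
R_outer film = 1/(h_o·A) = 1/(7.79×4.25) = 0.0302 K/W
R_total = 0.4568 K/W
Q = ΔT / R_total = 34 / 0.4568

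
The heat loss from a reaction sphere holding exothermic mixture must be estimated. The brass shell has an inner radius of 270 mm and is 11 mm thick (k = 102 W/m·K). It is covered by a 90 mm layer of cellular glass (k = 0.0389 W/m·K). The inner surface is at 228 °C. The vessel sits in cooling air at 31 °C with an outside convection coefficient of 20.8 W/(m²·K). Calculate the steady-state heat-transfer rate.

Q ≈ 110 W

Spherical conduction: R = (1/r_in − 1/r_out)/(4πk) per layer; series-sum.
R_brass shell = (1/0.27 − 1/0.281)/(4π×102) = 1.131×10^-4 K/W
R_cellular glass = (1/0.281 − 1/0.371)/(4π×0.0389) = 1.766 K/W
R_outer film = 1/(h·4πr_o²) = 1/(20.8×4π×0.371²) = 0.0278 K/W
R_total = 1.794 K/W
Q = ΔT/R_total = 197/1.794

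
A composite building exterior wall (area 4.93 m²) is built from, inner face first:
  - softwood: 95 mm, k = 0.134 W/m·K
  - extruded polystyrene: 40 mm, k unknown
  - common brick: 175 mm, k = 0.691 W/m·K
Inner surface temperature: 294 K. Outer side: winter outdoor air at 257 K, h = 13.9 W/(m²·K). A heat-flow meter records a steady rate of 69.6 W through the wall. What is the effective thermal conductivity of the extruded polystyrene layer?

k ≈ 0.0252 W/(m·K)

Series thermal resistances:
R_softwood = L/(kA) = 0.095/(0.134×4.93) = 0.1438 K/W
R_common brick = L/(kA) = 0.175/(0.691×4.93) = 0.05137 K/W
R_outer film = 1/(h_o·A) = 1/(13.9×4.93) = 0.01459 K/W
Sum of known resistances R_other = 0.2098 K/W
Total R = ΔT/Q = 37/69.6 = 0.5316 K/W
R_extruded polystyrene = R_total − R_other = 0.3218 K/W
k = L/(R·A) = 0.04/(0.3218×4.93)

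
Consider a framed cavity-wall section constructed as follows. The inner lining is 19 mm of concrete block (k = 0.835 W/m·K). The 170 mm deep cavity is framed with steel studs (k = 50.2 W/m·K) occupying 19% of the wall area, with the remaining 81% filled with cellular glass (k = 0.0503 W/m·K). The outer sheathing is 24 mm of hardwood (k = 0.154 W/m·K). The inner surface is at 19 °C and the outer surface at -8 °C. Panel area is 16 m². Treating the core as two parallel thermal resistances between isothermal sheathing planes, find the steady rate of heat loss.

Sheathing layers in series; stud and cavity paths in parallel between them.
R_inner = 0.019/(0.835×16) = 0.001422 K/W
R_stud  = 0.17/(50.2×0.19×16) = 0.001114 K/W
R_cav   = 0.17/(0.0503×0.81×16) = 0.2608 K/W
1/R_core = 1/R_stud + 1/R_cav → R_core = 0.001109 K/W
R_outer = 0.024/(0.154×16) = 0.00974 K/W
R_total = 0.01227 K/W
Q = ΔT/R_total = 27/0.01227

Q ≈ 2200 W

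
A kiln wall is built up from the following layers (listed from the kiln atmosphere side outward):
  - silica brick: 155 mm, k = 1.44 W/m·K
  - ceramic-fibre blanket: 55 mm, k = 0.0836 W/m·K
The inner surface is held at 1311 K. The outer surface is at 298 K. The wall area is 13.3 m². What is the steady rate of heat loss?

Q ≈ 17600 W

Treating each layer as a thermal resistance in series:
R_silica brick = L/(kA) = 0.155/(1.44×13.3) = 0.008093 K/W
R_ceramic-fibre blanket = L/(kA) = 0.055/(0.0836×13.3) = 0.04947 K/W
R_total = 0.05756 K/W
Q = ΔT / R_total = 1013 / 0.05756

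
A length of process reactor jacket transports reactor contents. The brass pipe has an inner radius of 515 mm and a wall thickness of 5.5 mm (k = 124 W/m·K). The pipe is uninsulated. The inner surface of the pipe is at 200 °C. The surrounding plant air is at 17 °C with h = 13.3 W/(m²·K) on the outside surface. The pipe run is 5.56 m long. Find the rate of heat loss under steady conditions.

Treating each annulus and film as a series resistance:
R_brass pipe wall = ln(520.5/515)/(2π×124×5.56) = 2.452×10^-6 K/W
R_outer film = 1/(h_o·2πr_oL) = 1/(13.3×2π×0.5205×5.56) = 0.004135 K/W
R_total = 0.004137 K/W
Q = ΔT/R_total = 183/0.004137

Q ≈ 44200 W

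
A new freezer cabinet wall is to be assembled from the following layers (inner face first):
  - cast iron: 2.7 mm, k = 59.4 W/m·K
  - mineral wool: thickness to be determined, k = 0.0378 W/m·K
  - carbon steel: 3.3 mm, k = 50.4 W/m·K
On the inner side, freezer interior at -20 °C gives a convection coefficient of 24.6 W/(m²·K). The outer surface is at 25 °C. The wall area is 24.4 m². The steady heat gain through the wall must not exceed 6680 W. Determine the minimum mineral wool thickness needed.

L ≈ 4.67 mm

Using the resistance-network approach (series):
R_inner film = 1/(h_i·A) = 1/(24.6×24.4) = 0.001666 K/W
R_cast iron = L/(kA) = 0.0027/(59.4×24.4) = 1.863×10^-6 K/W
R_carbon steel = L/(kA) = 0.0033/(50.4×24.4) = 2.683×10^-6 K/W
Sum of the known resistances R_other = 0.001671 K/W
Required total resistance R_tot = ΔT/Q_allow = 45/6680 = 0.006737 K/W
R_mineral wool = R_tot − R_other = 0.005066 K/W
L = R·k·A = 0.005066×0.0378×24.4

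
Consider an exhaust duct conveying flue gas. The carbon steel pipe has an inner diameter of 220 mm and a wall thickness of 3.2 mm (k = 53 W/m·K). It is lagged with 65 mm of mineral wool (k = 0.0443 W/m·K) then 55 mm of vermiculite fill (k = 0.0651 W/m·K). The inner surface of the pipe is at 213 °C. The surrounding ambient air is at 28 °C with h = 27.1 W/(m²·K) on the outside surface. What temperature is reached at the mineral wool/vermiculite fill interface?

T ≈ 82.6 °C

Radial resistances (cylindrical: R_cond = ln(r_o/r_i)/(2πkL), R_conv = 1/(h·2πrL)):
R_carbon steel pipe wall = ln(113.2/110)/(2π×53×1) = 8.611×10^-5 K/W
R_mineral wool = ln(178.2/113.2)/(2π×0.0443×1) = 1.63 K/W
R_vermiculite fill = ln(233.2/178.2)/(2π×0.0651×1) = 0.6576 K/W
R_outer film = 1/(h_o·2πr_oL) = 1/(27.1×2π×0.2332×1) = 0.02518 K/W
R_total = 2.313 K/W
Q = ΔT/R_total = 185/2.313
Q = 80 W/m
T_interface = T_inner − Q·ΣR(inner→interface) = 213 − 80×1.63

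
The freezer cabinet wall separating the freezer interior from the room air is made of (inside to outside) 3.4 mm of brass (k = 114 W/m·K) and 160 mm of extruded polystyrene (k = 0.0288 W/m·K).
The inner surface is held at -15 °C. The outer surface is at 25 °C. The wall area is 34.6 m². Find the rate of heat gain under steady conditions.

Q ≈ 249 W

Thermal resistances in series:
R_brass = L/(kA) = 0.0034/(114×34.6) = 8.62×10^-7 K/W
R_extruded polystyrene = L/(kA) = 0.16/(0.0288×34.6) = 0.1606 K/W
R_total = 0.1606 K/W
Q = ΔT / R_total = 40 / 0.1606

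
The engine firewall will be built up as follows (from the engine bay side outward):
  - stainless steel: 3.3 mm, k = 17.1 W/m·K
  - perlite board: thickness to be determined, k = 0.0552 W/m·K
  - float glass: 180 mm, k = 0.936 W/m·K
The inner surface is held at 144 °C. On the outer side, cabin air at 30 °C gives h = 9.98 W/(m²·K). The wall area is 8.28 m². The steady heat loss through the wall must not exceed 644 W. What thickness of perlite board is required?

L ≈ 64.8 mm

Model the wall as resistances in series:
R_stainless steel = L/(kA) = 0.0033/(17.1×8.28) = 2.331×10^-5 K/W
R_float glass = L/(kA) = 0.18/(0.936×8.28) = 0.02323 K/W
R_outer film = 1/(h_o·A) = 1/(9.98×8.28) = 0.0121 K/W
Sum of the known resistances R_other = 0.03535 K/W
Required total resistance R_tot = ΔT/Q_allow = 114/644 = 0.177 K/W
R_perlite board = R_tot − R_other = 0.1417 K/W
L = R·k·A = 0.1417×0.0552×8.28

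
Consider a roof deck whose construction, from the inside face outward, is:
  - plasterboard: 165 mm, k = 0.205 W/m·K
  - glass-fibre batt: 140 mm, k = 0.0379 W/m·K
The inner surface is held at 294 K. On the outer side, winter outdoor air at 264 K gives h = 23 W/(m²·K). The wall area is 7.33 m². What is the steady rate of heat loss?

Q ≈ 48.4 W

Treating each layer as a thermal resistance in series:
R_plasterboard = L/(kA) = 0.165/(0.205×7.33) = 0.1098 K/W
R_glass-fibre batt = L/(kA) = 0.14/(0.0379×7.33) = 0.5039 K/W
R_outer film = 1/(h_o·A) = 1/(23×7.33) = 0.005932 K/W
R_total = 0.6197 K/W
Q = ΔT / R_total = 30 / 0.6197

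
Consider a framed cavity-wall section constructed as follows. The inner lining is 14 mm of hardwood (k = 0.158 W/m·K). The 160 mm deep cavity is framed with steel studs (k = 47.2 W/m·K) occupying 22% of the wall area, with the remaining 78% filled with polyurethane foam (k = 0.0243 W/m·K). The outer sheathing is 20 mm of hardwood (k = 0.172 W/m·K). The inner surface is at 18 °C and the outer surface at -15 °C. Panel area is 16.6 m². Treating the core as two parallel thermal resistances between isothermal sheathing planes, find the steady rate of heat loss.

Q ≈ 2490 W

Sheathing layers in series; stud and cavity paths in parallel between them.
R_inner = 0.014/(0.158×16.6) = 0.005338 K/W
R_stud  = 0.16/(47.2×0.22×16.6) = 9.282×10^-4 K/W
R_cav   = 0.16/(0.0243×0.78×16.6) = 0.5085 K/W
1/R_core = 1/R_stud + 1/R_cav → R_core = 9.265×10^-4 K/W
R_outer = 0.02/(0.172×16.6) = 0.007005 K/W
R_total = 0.01327 K/W
Q = ΔT/R_total = 33/0.01327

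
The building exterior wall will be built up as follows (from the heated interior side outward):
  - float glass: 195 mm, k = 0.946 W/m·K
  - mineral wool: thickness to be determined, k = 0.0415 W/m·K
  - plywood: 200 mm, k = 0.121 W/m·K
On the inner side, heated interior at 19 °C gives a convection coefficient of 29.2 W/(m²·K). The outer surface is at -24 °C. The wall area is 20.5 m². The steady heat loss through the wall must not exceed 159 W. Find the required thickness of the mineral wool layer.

L ≈ 152 mm

Using the resistance-network approach (series):
R_inner film = 1/(h_i·A) = 1/(29.2×20.5) = 0.001671 K/W
R_float glass = L/(kA) = 0.195/(0.946×20.5) = 0.01006 K/W
R_plywood = L/(kA) = 0.2/(0.121×20.5) = 0.08063 K/W
Sum of the known resistances R_other = 0.09235 K/W
Required total resistance R_tot = ΔT/Q_allow = 43/159 = 0.2704 K/W
R_mineral wool = R_tot − R_other = 0.1781 K/W
L = R·k·A = 0.1781×0.0415×20.5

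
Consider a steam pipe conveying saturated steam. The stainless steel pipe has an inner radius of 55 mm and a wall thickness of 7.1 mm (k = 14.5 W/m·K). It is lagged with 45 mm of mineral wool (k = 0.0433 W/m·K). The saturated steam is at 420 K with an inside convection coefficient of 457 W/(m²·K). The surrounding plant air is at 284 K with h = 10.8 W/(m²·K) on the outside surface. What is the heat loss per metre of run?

Radial resistances (cylindrical: R_cond = ln(r_o/r_i)/(2πkL), R_conv = 1/(h·2πrL)):
R_inner film = 1/(h_i·2πr₁L) = 1/(457×2π×0.055×1) = 0.006332 K/W
R_stainless steel pipe wall = ln(62.1/55)/(2π×14.5×1) = 0.001333 K/W
R_mineral wool = ln(107.1/62.1)/(2π×0.0433×1) = 2.003 K/W
R_outer film = 1/(h_o·2πr_oL) = 1/(10.8×2π×0.1071×1) = 0.1376 K/W
R_total = 2.149 K/W
Q = ΔT/R_total = 136/2.149

q′ ≈ 63.3 W/m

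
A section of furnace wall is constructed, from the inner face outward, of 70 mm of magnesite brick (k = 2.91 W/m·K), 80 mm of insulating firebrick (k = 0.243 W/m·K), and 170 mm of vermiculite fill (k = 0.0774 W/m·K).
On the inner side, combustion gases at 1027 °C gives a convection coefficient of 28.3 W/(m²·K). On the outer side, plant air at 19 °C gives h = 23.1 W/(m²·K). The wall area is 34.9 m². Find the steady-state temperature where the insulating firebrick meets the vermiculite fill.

T ≈ 878 °C

Thermal resistances in series:
R_inner film = 1/(h_i·A) = 1/(28.3×34.9) = 0.001012 K/W
R_magnesite brick = L/(kA) = 0.07/(2.91×34.9) = 6.893×10^-4 K/W
R_insulating firebrick = L/(kA) = 0.08/(0.243×34.9) = 0.009433 K/W
R_vermiculite fill = L/(kA) = 0.17/(0.0774×34.9) = 0.06293 K/W
R_outer film = 1/(h_o·A) = 1/(23.1×34.9) = 0.00124 K/W
R_total = 0.07531 K/W;  Q = ΔT/R_total = 1008/0.07531 = 13380 W
T_interface = T_inner − Q·ΣR(inner→interface) = 1027 − 13400×0.01113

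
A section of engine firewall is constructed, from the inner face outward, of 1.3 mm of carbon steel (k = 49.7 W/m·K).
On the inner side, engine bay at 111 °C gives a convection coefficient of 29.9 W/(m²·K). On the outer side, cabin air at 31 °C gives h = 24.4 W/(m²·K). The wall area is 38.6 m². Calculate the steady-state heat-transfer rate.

Using the resistance-network approach (series):
R_inner film = 1/(h_i·A) = 1/(29.9×38.6) = 8.664×10^-4 K/W
R_carbon steel = L/(kA) = 0.0013/(49.7×38.6) = 6.776×10^-7 K/W
R_outer film = 1/(h_o·A) = 1/(24.4×38.6) = 0.001062 K/W
R_total = 0.001929 K/W
Q = ΔT / R_total = 80 / 0.001929

Q ≈ 41500 W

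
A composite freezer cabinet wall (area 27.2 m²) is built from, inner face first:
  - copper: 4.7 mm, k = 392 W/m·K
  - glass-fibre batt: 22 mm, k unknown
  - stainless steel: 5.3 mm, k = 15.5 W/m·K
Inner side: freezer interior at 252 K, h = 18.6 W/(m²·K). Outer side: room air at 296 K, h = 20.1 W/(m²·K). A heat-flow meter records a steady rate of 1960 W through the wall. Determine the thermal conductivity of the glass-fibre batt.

Series thermal resistances:
R_inner film = 1/(h_i·A) = 1/(18.6×27.2) = 0.001977 K/W
R_copper = L/(kA) = 0.0047/(392×27.2) = 4.408×10^-7 K/W
R_stainless steel = L/(kA) = 0.0053/(15.5×27.2) = 1.257×10^-5 K/W
R_outer film = 1/(h_o·A) = 1/(20.1×27.2) = 0.001829 K/W
Sum of known resistances R_other = 0.003819 K/W
Total R = ΔT/Q = 44/1960 = 0.02245 K/W
R_glass-fibre batt = R_total − R_other = 0.01863 K/W
k = L/(R·A) = 0.022/(0.01863×27.2)

k ≈ 0.0434 W/(m·K)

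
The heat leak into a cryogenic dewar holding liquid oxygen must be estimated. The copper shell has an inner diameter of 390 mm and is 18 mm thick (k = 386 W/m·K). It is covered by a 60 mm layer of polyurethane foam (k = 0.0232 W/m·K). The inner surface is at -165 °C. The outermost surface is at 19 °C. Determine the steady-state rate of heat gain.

Each spherical layer contributes R = (1/r_i − 1/r_o)/(4πk):
R_copper shell = (1/0.195 − 1/0.213)/(4π×386) = 8.934×10^-5 K/W
R_polyurethane foam = (1/0.213 − 1/0.273)/(4π×0.0232) = 3.539 K/W
R_total = 3.539 K/W
Q = ΔT/R_total = 184/3.539

Q ≈ 52 W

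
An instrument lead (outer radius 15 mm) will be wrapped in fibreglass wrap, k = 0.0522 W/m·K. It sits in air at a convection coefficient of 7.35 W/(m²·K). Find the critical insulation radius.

For a cylinder r_cr = k/h = 0.0522/7.35
r_cr = 7.1 mm; since the bare radius (15 mm) is above r_cr, any added insulation will reduce heat loss.

r_cr ≈ 7.1 mm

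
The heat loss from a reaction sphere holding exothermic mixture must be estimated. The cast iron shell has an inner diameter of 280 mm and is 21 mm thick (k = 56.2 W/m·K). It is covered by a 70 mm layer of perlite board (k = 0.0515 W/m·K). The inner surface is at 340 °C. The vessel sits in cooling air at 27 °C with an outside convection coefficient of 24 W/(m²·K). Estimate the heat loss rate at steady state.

Radial (spherical) resistances in series:
R_cast iron shell = (1/0.14 − 1/0.161)/(4π×56.2) = 0.001319 K/W
R_perlite board = (1/0.161 − 1/0.231)/(4π×0.0515) = 2.908 K/W
R_outer film = 1/(h·4πr_o²) = 1/(24×4π×0.231²) = 0.06214 K/W
R_total = 2.972 K/W
Q = ΔT/R_total = 313/2.972

Q ≈ 105 W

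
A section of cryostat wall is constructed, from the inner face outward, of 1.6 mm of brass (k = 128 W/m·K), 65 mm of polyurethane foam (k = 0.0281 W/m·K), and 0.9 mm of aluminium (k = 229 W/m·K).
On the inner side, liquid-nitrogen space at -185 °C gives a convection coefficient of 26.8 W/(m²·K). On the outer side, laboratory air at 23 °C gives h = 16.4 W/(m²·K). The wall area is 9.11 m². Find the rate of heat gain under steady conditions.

Q ≈ 786 W

Using the resistance-network approach (series):
R_inner film = 1/(h_i·A) = 1/(26.8×9.11) = 0.004096 K/W
R_brass = L/(kA) = 0.0016/(128×9.11) = 1.372×10^-6 K/W
R_polyurethane foam = L/(kA) = 0.065/(0.0281×9.11) = 0.2539 K/W
R_aluminium = L/(kA) = 0.0009/(229×9.11) = 4.314×10^-7 K/W
R_outer film = 1/(h_o·A) = 1/(16.4×9.11) = 0.006693 K/W
R_total = 0.2647 K/W
Q = ΔT / R_total = 208 / 0.2647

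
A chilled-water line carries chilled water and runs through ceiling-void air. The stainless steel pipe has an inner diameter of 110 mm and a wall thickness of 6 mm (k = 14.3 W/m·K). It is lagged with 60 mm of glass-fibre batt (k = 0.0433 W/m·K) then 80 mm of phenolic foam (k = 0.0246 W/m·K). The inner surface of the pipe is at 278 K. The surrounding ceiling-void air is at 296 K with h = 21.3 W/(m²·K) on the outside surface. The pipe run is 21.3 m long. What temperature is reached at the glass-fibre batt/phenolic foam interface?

T ≈ 286 K

Treating each annulus and film as a series resistance:
R_stainless steel pipe wall = ln(61/55)/(2π×14.3×21.3) = 5.41×10^-5 K/W
R_glass-fibre batt = ln(121/61)/(2π×0.0433×21.3) = 0.1182 K/W
R_phenolic foam = ln(201/121)/(2π×0.0246×21.3) = 0.1542 K/W
R_outer film = 1/(h_o·2πr_oL) = 1/(21.3×2π×0.201×21.3) = 0.001745 K/W
R_total = 0.2741 K/W
Q = ΔT/R_total = 18/0.2741
Q = 65.7 W
T_interface = T_inner + Q·ΣR(inner→interface) = 278 + 65.7×0.1182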